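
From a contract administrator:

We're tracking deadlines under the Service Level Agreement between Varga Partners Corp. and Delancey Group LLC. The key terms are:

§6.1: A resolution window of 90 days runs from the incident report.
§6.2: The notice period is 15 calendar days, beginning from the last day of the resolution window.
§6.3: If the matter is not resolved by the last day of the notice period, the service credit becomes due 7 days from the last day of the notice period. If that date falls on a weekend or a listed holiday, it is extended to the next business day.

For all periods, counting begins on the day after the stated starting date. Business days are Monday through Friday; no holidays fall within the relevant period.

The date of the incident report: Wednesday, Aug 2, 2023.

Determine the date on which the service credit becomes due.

Nov 22, 2023

Adding 90 calendar days to Aug 2, 2023 gives Oct 31, 2023, which is the last day of the resolution window.
The last day of the notice period: 15 calendar days after Oct 31, 2023 is Nov 15, 2023.
Adding 7 calendar days to Nov 15, 2023 gives Nov 22, 2023, which is the date on which the service credit becomes due. Nov 22, 2023 is a Wednesday, so no roll-forward applies.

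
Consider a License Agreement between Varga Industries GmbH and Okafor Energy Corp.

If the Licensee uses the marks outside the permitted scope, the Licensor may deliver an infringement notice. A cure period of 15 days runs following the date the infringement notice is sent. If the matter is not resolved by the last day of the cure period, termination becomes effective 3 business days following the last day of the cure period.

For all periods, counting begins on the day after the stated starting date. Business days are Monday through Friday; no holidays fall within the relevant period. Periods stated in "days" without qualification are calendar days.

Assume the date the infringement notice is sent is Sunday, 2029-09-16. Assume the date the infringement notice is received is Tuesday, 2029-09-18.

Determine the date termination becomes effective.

Adding 15 calendar days to 2029-09-16 gives 2029-10-01, which is the last day of the cure period.
The date termination becomes effective: 3 business days after Monday, 2029-10-01, skipping weekends — Oct 2, Oct 3, Oct 4 — lands on Thursday, 2029-10-04.

2029-10-04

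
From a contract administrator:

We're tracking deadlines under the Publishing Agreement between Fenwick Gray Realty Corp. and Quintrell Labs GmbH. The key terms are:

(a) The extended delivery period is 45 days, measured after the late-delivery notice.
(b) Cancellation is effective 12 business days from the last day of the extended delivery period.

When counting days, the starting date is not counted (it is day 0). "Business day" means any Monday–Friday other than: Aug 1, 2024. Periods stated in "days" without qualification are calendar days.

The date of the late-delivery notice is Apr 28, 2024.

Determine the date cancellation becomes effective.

The last day of the extended delivery period: Apr 28, 2024 + 45 days = Jun 12, 2024.
The date cancellation becomes effective: counting 12 business days from Wednesday, Jun 12, 2024 (Jun 13, Jun 14, Jun 17, Jun 18, …, Jun 26, Jun 27, Jun 28, skipping weekends) reaches Friday, Jun 28, 2024.

Jun 28, 2024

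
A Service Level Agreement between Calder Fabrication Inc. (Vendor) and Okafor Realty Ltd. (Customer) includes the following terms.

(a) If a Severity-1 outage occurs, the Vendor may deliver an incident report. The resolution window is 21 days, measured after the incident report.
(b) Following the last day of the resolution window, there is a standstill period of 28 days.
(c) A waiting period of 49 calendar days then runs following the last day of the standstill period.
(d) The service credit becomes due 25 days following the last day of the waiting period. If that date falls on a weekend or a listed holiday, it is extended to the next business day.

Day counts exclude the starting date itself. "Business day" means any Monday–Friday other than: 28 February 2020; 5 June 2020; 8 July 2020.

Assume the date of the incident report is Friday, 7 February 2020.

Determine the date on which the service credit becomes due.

9 June 2020

Adding 21 calendar days to 7 February 2020 gives 28 February 2020, which is the last day of the resolution window.
Adding 28 calendar days to 28 February 2020 gives 27 March 2020, which is the last day of the standstill period.
The last day of the waiting period: 27 March 2020 + 49 days = 15 May 2020.
The date on which the service credit becomes due: 25 calendar days after 15 May 2020 is 9 June 2020. 9 June 2020 is a Tuesday and is not a listed holiday, so no roll-forward applies.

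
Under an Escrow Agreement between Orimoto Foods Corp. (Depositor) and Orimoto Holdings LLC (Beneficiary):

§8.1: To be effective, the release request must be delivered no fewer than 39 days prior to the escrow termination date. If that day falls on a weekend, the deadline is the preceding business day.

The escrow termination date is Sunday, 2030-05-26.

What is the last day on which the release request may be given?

2030-04-17

Counting back 39 calendar days from 2030-05-26 gives 2030-04-17. That is a Wednesday, so no adjustment is needed.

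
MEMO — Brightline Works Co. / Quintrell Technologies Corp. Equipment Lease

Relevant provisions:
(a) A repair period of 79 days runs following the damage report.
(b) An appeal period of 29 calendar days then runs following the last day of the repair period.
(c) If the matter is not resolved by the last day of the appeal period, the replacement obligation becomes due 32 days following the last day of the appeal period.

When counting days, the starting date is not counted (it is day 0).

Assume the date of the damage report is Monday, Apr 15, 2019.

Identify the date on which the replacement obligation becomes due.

The last day of the repair period: 79 calendar days after Apr 15, 2019 is Jul 3, 2019.
The last day of the appeal period: 29 calendar days after Jul 3, 2019 is Aug 1, 2019.
The date on which the replacement obligation becomes due: 32 calendar days after Aug 1, 2019 is Sep 2, 2019.

Sep 2, 2019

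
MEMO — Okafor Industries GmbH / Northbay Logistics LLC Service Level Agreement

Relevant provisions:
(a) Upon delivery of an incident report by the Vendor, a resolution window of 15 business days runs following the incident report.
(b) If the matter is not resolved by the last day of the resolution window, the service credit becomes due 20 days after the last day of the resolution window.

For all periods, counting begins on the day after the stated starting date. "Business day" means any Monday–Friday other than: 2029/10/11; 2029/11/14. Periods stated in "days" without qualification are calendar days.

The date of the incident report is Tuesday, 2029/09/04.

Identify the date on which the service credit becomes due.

The last day of the resolution window: counting 15 business days from Tuesday, 2029/09/04 (Sep 5, Sep 6, Sep 7, Sep 10, …, Sep 21, Sep 24, Sep 25, skipping weekends) reaches Tuesday, 2029/09/25.
The date on which the service credit becomes due: 20 calendar days after 2029/09/25 is 2029/10/15.

2029/10/15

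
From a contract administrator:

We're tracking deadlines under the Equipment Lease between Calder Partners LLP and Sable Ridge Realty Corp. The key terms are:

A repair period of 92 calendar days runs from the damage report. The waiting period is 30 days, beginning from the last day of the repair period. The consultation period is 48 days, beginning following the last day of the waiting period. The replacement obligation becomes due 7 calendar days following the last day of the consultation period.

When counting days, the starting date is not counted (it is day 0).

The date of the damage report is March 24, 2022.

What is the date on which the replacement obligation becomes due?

September 17, 2022

Adding 92 calendar days to March 24, 2022 gives June 24, 2022, which is the last day of the repair period.
The last day of the waiting period: June 24, 2022 + 30 days = July 24, 2022.
The last day of the consultation period: July 24, 2022 + 48 days = September 10, 2022.
Adding 7 calendar days to September 10, 2022 gives September 17, 2022, which is the date on which the replacement obligation becomes due.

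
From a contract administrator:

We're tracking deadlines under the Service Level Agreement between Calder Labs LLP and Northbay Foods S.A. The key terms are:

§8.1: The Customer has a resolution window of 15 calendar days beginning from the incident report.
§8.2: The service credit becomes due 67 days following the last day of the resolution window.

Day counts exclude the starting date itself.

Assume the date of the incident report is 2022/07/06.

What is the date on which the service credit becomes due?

2022/09/26

The last day of the resolution window: 15 calendar days after 2022/07/06 is 2022/07/21.
Adding 67 calendar days to 2022/07/21 gives 2022/09/26, which is the date on which the service credit becomes due.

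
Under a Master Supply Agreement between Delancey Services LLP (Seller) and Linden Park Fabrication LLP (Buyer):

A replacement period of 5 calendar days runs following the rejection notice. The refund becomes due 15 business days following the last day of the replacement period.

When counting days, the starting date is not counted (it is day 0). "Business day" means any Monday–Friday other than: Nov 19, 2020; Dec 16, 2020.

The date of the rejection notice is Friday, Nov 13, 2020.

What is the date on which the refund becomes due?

The last day of the replacement period: Nov 13, 2020 + 5 days = Nov 18, 2020.
The date on which the refund becomes due: counting 15 business days from Wednesday, Nov 18, 2020 (Nov 20, Nov 23, Nov 24, Nov 25, …, Dec 8, Dec 9, Dec 10, skipping weekends and the listed holiday on Nov 19) reaches Thursday, Dec 10, 2020.

Dec 10, 2020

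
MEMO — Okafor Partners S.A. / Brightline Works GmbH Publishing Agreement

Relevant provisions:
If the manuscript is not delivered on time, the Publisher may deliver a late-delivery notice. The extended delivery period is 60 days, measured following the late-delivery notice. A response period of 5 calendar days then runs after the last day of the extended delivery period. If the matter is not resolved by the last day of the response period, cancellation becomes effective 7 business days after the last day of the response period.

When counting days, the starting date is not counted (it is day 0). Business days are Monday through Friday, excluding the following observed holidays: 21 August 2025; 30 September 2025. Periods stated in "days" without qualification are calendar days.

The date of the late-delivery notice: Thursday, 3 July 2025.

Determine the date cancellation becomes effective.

Adding 60 calendar days to 3 July 2025 gives 1 September 2025, which is the last day of the extended delivery period.
The last day of the response period: 1 September 2025 + 5 days = 6 September 2025.
The date cancellation becomes effective: counting 7 business days from Saturday, 6 September 2025 (Sep 8, Sep 9, Sep 10, Sep 11, Sep 12, Sep 15, Sep 16, skipping weekends) reaches Tuesday, 16 September 2025.

16 September 2025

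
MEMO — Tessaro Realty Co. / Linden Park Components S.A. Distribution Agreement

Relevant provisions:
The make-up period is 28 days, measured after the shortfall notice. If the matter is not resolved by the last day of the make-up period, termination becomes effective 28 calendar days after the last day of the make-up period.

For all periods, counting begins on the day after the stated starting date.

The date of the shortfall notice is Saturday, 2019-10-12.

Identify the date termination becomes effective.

2019-12-07

The last day of the make-up period: 2019-10-12 + 28 days = 2019-11-09.
Adding 28 calendar days to 2019-11-09 gives 2019-12-07, which is the date termination becomes effective.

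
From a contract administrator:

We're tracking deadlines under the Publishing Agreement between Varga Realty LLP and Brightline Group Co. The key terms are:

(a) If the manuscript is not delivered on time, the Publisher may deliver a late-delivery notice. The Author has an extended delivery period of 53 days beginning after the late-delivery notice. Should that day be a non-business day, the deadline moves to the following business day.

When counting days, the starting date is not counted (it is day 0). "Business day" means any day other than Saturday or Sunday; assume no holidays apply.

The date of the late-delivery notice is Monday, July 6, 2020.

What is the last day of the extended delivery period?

The last day of the extended delivery period: 53 calendar days after July 6, 2020 is August 28, 2020. August 28, 2020 is a Friday, so no roll-forward applies.

August 28, 2020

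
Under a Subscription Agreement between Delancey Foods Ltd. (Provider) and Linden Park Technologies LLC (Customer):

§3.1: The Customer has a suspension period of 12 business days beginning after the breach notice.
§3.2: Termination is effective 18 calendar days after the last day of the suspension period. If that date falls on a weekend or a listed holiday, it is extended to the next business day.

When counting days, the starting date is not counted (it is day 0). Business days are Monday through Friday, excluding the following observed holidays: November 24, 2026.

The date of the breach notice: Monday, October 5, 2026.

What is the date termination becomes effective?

From Monday, October 5, 2026, 12 business days (Oct 6, Oct 7, Oct 8, Oct 9, …, Oct 19, Oct 20, Oct 21, skipping weekends) brings us to Wednesday, October 21, 2026, which is the last day of the suspension period.
The date termination becomes effective: October 21, 2026 + 18 days = November 8, 2026. That falls on a Sunday, so it rolls to the next business day, Monday, November 9, 2026.

November 9, 2026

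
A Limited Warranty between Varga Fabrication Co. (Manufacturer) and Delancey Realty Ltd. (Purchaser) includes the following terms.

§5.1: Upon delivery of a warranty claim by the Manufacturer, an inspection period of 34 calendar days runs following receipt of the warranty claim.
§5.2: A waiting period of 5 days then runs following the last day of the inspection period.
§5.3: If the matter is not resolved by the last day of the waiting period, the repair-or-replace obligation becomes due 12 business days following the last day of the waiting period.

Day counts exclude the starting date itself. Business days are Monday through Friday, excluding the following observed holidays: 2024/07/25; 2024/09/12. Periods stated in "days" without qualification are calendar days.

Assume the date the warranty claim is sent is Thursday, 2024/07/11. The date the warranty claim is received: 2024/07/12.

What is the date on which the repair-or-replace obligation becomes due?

The last day of the inspection period: 2024/07/12 + 34 days = 2024/08/15.
The last day of the waiting period: 5 calendar days after 2024/08/15 is 2024/08/20.
The date on which the repair-or-replace obligation becomes due: counting 12 business days from Tuesday, 2024/08/20 (Aug 21, Aug 22, Aug 23, Aug 26, …, Sep 3, Sep 4, Sep 5, skipping weekends) reaches Thursday, 2024/09/05.

2024/09/05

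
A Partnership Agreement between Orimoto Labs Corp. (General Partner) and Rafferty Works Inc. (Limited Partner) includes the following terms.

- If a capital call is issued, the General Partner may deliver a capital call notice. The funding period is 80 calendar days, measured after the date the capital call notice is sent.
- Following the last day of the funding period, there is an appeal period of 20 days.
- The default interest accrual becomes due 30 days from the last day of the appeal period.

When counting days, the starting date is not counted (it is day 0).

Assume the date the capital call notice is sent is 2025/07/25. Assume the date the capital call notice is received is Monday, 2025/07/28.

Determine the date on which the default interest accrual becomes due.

The last day of the funding period: 2025/07/25 + 80 days = 2025/10/13.
The last day of the appeal period: 2025/10/13 + 20 days = 2025/11/02.
Adding 30 calendar days to 2025/11/02 gives 2025/12/02, which is the date on which the default interest accrual becomes due.

2025/12/02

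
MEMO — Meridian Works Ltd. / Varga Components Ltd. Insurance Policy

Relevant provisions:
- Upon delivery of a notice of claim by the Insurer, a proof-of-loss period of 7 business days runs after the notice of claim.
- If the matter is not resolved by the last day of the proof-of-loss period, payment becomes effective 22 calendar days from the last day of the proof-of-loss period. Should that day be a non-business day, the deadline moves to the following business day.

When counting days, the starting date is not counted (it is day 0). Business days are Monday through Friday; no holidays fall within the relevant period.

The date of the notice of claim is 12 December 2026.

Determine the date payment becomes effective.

The last day of the proof-of-loss period: counting 7 business days from Saturday, 12 December 2026 (Dec 14, Dec 15, Dec 16, Dec 17, Dec 18, Dec 21, Dec 22, skipping weekends) reaches Tuesday, 22 December 2026.
Adding 22 calendar days to 22 December 2026 gives 13 January 2027, which is the date payment becomes effective. 13 January 2027 is a Wednesday, so no roll-forward applies.

13 January 2027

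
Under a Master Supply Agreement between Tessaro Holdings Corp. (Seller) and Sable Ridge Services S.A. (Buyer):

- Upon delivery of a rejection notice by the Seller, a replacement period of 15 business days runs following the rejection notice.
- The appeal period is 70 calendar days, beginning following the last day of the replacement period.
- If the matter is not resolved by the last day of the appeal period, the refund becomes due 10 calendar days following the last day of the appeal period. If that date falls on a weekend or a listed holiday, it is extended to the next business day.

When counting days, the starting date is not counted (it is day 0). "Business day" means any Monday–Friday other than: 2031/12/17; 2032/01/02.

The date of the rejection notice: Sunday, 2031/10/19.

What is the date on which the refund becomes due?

2032/01/26

The last day of the replacement period: 15 business days after Sunday, 2031/10/19, skipping weekends — Oct 20, Oct 21, Oct 22, Oct 23, …, Nov 5, Nov 6, Nov 7 — lands on Friday, 2031/11/07.
Adding 70 calendar days to 2031/11/07 gives 2032/01/16, which is the last day of the appeal period.
Adding 10 calendar days to 2032/01/16 gives 2032/01/26, which is the date on which the refund becomes due. 2032/01/26 is a Monday and is not a listed holiday, so no roll-forward applies.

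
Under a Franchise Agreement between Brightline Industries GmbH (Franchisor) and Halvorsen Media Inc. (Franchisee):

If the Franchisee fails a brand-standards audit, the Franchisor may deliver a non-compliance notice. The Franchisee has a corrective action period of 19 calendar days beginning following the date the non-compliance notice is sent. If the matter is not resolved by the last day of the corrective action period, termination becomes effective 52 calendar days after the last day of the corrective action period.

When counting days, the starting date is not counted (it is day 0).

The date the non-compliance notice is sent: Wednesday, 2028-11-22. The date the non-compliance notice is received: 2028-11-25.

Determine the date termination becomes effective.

2029-02-01

Adding 19 calendar days to 2028-11-22 gives 2028-12-11, which is the last day of the corrective action period.
The date termination becomes effective: 52 calendar days after 2028-12-11 is 2029-02-01.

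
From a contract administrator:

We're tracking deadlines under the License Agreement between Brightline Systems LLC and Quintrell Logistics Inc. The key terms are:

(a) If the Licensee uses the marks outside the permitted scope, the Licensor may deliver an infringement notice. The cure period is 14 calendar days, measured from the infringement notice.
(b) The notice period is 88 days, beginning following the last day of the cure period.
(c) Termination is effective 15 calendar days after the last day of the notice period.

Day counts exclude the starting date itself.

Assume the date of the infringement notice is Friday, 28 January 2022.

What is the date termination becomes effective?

25 May 2022

The last day of the cure period: 28 January 2022 + 14 days = 11 February 2022.
The last day of the notice period: 11 February 2022 + 88 days = 10 May 2022.
Adding 15 calendar days to 10 May 2022 gives 25 May 2022, which is the date termination becomes effective.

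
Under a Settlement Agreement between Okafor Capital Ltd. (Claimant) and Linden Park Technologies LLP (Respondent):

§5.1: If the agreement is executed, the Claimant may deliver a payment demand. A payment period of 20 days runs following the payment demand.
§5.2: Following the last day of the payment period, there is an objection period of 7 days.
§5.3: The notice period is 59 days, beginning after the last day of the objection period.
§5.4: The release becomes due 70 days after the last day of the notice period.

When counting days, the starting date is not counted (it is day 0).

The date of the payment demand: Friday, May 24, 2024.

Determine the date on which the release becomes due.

The last day of the payment period: May 24, 2024 + 20 days = June 13, 2024.
The last day of the objection period: 7 calendar days after June 13, 2024 is June 20, 2024.
The last day of the notice period: June 20, 2024 + 59 days = August 18, 2024.
The date on which the release becomes due: 70 calendar days after August 18, 2024 is October 27, 2024.

October 27, 2024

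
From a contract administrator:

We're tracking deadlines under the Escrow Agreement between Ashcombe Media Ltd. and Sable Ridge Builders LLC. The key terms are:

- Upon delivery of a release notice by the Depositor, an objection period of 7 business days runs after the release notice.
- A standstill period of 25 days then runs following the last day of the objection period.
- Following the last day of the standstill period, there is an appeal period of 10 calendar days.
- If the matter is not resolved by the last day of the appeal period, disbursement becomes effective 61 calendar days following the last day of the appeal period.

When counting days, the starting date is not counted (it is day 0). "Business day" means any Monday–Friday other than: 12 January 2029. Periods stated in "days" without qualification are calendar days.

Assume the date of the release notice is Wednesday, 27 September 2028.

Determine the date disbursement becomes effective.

The last day of the objection period: 7 business days after Wednesday, 27 September 2028, skipping weekends — Sep 28, Sep 29, Oct 2, Oct 3, Oct 4, Oct 5, Oct 6 — lands on Friday, 6 October 2028.
The last day of the standstill period: 6 October 2028 + 25 days = 31 October 2028.
Adding 10 calendar days to 31 October 2028 gives 10 November 2028, which is the last day of the appeal period.
The date disbursement becomes effective: 61 calendar days after 10 November 2028 is 10 January 2029.

10 January 2029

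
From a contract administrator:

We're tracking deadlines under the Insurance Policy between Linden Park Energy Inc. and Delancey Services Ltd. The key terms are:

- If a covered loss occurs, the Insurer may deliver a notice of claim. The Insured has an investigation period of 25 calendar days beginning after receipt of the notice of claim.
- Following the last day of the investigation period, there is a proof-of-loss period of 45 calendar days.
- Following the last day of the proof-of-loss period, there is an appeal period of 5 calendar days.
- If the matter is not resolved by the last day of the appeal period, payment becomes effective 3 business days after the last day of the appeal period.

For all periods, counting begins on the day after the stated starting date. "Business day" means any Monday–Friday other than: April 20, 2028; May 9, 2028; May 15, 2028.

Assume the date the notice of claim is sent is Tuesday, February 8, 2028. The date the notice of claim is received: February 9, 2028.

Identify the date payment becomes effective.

The last day of the investigation period: February 9, 2028 + 25 days = March 5, 2028.
The last day of the proof-of-loss period: March 5, 2028 + 45 days = April 19, 2028.
The last day of the appeal period: April 19, 2028 + 5 days = April 24, 2028.
The date payment becomes effective: counting 3 business days from Monday, April 24, 2028 (Apr 25, Apr 26, Apr 27, skipping weekends) reaches Thursday, April 27, 2028.

April 27, 2028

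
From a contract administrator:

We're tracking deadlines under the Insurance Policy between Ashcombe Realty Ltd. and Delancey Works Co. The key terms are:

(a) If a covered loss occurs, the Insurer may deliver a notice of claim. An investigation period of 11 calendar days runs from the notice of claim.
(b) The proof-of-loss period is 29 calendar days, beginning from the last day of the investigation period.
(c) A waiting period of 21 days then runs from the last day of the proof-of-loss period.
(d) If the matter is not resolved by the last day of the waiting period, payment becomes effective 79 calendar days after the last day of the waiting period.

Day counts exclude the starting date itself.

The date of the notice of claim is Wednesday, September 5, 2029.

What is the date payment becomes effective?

January 23, 2030

The last day of the investigation period: September 5, 2029 + 11 days = September 16, 2029.
Adding 29 calendar days to September 16, 2029 gives October 15, 2029, which is the last day of the proof-of-loss period.
The last day of the waiting period: 21 calendar days after October 15, 2029 is November 5, 2029.
The date payment becomes effective: 79 calendar days after November 5, 2029 is January 23, 2030.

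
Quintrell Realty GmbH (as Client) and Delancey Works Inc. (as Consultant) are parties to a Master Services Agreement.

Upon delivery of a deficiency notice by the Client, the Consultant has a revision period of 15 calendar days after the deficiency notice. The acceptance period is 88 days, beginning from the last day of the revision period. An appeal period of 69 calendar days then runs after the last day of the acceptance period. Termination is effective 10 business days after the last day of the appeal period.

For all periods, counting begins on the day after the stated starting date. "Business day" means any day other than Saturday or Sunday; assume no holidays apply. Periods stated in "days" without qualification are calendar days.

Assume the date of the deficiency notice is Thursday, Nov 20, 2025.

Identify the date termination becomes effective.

May 25, 2026

The last day of the revision period: 15 calendar days after Nov 20, 2025 is Dec 5, 2025.
The last day of the acceptance period: 88 calendar days after Dec 5, 2025 is Mar 3, 2026.
The last day of the appeal period: 69 calendar days after Mar 3, 2026 is May 11, 2026.
From Monday, May 11, 2026, 10 business days (May 12, May 13, May 14, May 15, May 18, May 19, May 20, May 21, May 22, May 25, skipping weekends) brings us to Monday, May 25, 2026, which is the date termination becomes effective.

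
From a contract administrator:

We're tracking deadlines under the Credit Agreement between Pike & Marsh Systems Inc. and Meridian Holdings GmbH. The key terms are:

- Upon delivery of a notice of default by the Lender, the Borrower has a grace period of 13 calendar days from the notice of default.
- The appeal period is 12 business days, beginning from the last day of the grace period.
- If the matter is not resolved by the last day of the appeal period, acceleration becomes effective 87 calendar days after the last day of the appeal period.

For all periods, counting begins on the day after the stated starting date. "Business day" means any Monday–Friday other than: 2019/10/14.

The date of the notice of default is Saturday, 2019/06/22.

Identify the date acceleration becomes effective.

The last day of the grace period: 13 calendar days after 2019/06/22 is 2019/07/05.
From Friday, 2019/07/05, 12 business days (Jul 8, Jul 9, Jul 10, Jul 11, …, Jul 19, Jul 22, Jul 23, skipping weekends) brings us to Tuesday, 2019/07/23, which is the last day of the appeal period.
The date acceleration becomes effective: 2019/07/23 + 87 days = 2019/10/18.

2019/10/18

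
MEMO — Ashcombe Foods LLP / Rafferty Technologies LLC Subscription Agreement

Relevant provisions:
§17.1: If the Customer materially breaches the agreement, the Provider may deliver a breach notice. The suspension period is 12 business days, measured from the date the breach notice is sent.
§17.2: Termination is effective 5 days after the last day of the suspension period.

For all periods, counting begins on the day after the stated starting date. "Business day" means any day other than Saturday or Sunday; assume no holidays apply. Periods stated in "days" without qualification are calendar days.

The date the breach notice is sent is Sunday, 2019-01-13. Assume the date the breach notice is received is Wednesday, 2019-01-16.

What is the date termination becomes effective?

2019-02-03

The last day of the suspension period: counting 12 business days from Sunday, 2019-01-13 (Jan 14, Jan 15, Jan 16, Jan 17, …, Jan 25, Jan 28, Jan 29, skipping weekends) reaches Tuesday, 2019-01-29.
The date termination becomes effective: 5 calendar days after 2019-01-29 is 2019-02-03.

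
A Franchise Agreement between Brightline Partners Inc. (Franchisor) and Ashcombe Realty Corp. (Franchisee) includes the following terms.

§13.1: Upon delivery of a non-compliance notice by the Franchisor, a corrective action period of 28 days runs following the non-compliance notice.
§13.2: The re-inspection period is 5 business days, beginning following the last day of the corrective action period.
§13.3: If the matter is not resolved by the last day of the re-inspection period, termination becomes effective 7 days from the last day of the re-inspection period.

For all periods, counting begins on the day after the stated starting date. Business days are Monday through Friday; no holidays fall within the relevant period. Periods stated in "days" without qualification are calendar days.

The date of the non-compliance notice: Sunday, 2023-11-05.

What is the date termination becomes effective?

Adding 28 calendar days to 2023-11-05 gives 2023-12-03, which is the last day of the corrective action period.
The last day of the re-inspection period: 5 business days after Sunday, 2023-12-03, skipping weekends — Dec 4, Dec 5, Dec 6, Dec 7, Dec 8 — lands on Friday, 2023-12-08.
The date termination becomes effective: 7 calendar days after 2023-12-08 is 2023-12-15.

2023-12-15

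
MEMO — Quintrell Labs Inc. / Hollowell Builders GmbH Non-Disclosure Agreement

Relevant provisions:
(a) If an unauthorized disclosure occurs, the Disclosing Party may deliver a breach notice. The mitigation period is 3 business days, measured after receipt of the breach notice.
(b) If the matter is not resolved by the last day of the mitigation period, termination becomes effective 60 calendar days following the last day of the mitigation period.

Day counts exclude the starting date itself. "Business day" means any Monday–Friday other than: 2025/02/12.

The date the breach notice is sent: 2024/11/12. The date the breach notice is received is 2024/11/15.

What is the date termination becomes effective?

From Friday, 2024/11/15, 3 business days (Nov 18, Nov 19, Nov 20, skipping weekends) brings us to Wednesday, 2024/11/20, which is the last day of the mitigation period.
Adding 60 calendar days to 2024/11/20 gives 2025/01/19, which is the date termination becomes effective.

2025/01/19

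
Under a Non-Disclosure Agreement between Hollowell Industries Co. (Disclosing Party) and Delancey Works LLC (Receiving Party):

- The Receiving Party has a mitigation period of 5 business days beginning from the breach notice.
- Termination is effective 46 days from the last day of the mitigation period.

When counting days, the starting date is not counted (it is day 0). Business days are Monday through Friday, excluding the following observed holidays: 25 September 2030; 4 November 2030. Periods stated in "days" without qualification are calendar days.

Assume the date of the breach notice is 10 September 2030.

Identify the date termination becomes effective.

The last day of the mitigation period: counting 5 business days from Tuesday, 10 September 2030 (Sep 11, Sep 12, Sep 13, Sep 16, Sep 17, skipping weekends) reaches Tuesday, 17 September 2030.
Adding 46 calendar days to 17 September 2030 gives 2 November 2030, which is the date termination becomes effective.

2 November 2030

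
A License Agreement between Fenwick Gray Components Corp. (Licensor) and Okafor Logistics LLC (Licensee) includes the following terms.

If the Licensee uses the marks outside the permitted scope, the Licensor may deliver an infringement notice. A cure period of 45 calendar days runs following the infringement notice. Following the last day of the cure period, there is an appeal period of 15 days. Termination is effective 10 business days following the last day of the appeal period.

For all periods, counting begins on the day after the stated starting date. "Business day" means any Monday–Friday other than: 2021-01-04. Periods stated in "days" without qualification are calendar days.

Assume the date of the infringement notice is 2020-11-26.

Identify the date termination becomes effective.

2021-02-08

Adding 45 calendar days to 2020-11-26 gives 2021-01-10, which is the last day of the cure period.
The last day of the appeal period: 2021-01-10 + 15 days = 2021-01-25.
From Monday, 2021-01-25, 10 business days (Jan 26, Jan 27, Jan 28, Jan 29, Feb 1, Feb 2, Feb 3, Feb 4, Feb 5, Feb 8, skipping weekends) brings us to Monday, 2021-02-08, which is the date termination becomes effective.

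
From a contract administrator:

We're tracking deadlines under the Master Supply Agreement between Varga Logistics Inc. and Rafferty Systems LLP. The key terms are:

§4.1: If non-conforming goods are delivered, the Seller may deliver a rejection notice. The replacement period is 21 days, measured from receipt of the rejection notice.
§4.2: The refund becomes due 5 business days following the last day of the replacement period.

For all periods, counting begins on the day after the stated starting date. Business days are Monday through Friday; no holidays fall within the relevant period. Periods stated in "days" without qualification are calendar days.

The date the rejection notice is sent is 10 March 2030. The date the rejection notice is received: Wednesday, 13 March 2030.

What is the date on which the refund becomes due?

10 April 2030

Adding 21 calendar days to 13 March 2030 gives 3 April 2030, which is the last day of the replacement period.
From Wednesday, 3 April 2030, 5 business days (Apr 4, Apr 5, Apr 8, Apr 9, Apr 10, skipping weekends) brings us to Wednesday, 10 April 2030, which is the date on which the refund becomes due.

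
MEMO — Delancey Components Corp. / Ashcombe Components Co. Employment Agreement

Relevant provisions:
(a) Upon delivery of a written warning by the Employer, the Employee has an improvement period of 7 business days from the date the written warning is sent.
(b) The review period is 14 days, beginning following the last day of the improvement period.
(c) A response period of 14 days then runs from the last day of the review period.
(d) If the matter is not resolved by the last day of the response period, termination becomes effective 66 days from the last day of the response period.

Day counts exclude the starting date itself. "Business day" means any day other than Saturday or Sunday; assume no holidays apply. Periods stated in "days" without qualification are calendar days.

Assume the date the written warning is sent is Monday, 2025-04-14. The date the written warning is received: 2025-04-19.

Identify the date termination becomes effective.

From Monday, 2025-04-14, 7 business days (Apr 15, Apr 16, Apr 17, Apr 18, Apr 21, Apr 22, Apr 23, skipping weekends) brings us to Wednesday, 2025-04-23, which is the last day of the improvement period.
Adding 14 calendar days to 2025-04-23 gives 2025-05-07, which is the last day of the review period.
Adding 14 calendar days to 2025-05-07 gives 2025-05-21, which is the last day of the response period.
Adding 66 calendar days to 2025-05-21 gives 2025-07-26, which is the date termination becomes effective.

2025-07-26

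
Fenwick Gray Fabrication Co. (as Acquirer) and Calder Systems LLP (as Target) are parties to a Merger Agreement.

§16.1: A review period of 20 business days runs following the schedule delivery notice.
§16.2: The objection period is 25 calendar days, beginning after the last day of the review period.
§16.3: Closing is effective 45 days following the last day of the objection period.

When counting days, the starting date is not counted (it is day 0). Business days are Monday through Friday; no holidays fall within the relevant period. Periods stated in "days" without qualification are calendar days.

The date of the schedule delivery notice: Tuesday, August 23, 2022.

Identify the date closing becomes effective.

November 29, 2022

The last day of the review period: counting 20 business days from Tuesday, August 23, 2022 (Aug 24, Aug 25, Aug 26, Aug 29, …, Sep 16, Sep 19, Sep 20, skipping weekends) reaches Tuesday, September 20, 2022.
The last day of the objection period: 25 calendar days after September 20, 2022 is October 15, 2022.
Adding 45 calendar days to October 15, 2022 gives November 29, 2022, which is the date closing becomes effective.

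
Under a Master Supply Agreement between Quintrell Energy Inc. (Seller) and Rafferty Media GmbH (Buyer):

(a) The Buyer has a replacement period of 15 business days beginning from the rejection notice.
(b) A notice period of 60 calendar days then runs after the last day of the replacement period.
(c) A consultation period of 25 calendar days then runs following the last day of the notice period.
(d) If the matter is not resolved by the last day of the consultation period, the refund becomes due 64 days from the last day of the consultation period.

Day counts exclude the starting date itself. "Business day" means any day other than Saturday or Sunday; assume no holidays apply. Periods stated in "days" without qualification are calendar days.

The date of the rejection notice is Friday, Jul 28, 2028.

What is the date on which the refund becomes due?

Jan 14, 2029

The last day of the replacement period: 15 business days after Friday, Jul 28, 2028, skipping weekends — Jul 31, Aug 1, Aug 2, Aug 3, …, Aug 16, Aug 17, Aug 18 — lands on Friday, Aug 18, 2028.
The last day of the notice period: 60 calendar days after Aug 18, 2028 is Oct 17, 2028.
The last day of the consultation period: 25 calendar days after Oct 17, 2028 is Nov 11, 2028.
The date on which the refund becomes due: 64 calendar days after Nov 11, 2028 is Jan 14, 2029.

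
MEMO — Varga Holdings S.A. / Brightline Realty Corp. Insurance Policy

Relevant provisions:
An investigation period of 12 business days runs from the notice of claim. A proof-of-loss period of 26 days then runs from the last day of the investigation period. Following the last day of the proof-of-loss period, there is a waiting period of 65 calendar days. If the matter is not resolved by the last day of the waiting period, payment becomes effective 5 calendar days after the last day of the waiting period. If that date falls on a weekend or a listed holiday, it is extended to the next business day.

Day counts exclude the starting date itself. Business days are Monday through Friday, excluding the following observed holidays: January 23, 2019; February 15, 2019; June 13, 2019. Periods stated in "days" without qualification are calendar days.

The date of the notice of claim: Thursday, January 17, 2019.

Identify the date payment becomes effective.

From Thursday, January 17, 2019, 12 business days (Jan 18, Jan 21, Jan 22, Jan 24, …, Feb 1, Feb 4, Feb 5, skipping weekends and the listed holiday on Jan 23) brings us to Tuesday, February 5, 2019, which is the last day of the investigation period.
Adding 26 calendar days to February 5, 2019 gives March 3, 2019, which is the last day of the proof-of-loss period.
The last day of the waiting period: March 3, 2019 + 65 days = May 7, 2019.
The date payment becomes effective: 5 calendar days after May 7, 2019 is May 12, 2019. That falls on a Sunday, so it rolls to the next business day, Monday, May 13, 2019.

May 13, 2019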